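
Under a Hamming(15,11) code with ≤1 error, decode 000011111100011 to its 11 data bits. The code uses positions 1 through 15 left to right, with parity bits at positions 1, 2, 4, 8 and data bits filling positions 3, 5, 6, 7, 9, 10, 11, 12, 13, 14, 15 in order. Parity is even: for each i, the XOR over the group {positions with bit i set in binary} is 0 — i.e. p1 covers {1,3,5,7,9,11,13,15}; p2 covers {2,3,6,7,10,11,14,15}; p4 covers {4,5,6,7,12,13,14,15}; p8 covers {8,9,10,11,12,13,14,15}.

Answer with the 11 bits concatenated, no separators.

s1 (pos 1,3,5,7,9,11,13,15): 0⊕0⊕1⊕1⊕1⊕0⊕0⊕1 = 0
s2 (pos 2,3,6,7,10,11,14,15): 0⊕0⊕1⊕1⊕1⊕0⊕1⊕1 = 1
s4 (pos 4,5,6,7,12,13,14,15): 0⊕1⊕1⊕1⊕0⊕0⊕1⊕1 = 1
s8 (pos 8,9,10,11,12,13,14,15): 1⊕1⊕1⊕0⊕0⊕0⊕1⊕1 = 1
Syndrome s8…s1 = 1110 → error at position 14.
Flip position 14: 000011111100011 → 000011111100001
Read data bits from positions 3,5,6,7,9,10,11,12,13,14,15: 01111100001

01111100001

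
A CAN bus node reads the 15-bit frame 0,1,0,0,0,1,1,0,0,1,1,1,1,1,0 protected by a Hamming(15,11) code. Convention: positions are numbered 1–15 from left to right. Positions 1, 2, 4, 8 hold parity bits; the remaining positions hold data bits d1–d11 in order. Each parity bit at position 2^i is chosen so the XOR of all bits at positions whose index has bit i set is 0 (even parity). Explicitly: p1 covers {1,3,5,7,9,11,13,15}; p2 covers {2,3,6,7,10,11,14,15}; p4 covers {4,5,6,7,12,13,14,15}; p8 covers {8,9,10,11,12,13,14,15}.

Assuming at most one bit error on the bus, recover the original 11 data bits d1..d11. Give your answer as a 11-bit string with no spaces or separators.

s1 (pos 1,3,5,7,9,11,13,15): 0⊕0⊕0⊕1⊕0⊕1⊕1⊕0 = 1
s2 (pos 2,3,6,7,10,11,14,15): 1⊕0⊕1⊕1⊕1⊕1⊕1⊕0 = 0
s4 (pos 4,5,6,7,12,13,14,15): 0⊕0⊕1⊕1⊕1⊕1⊕1⊕0 = 1
s8 (pos 8,9,10,11,12,13,14,15): 0⊕0⊕1⊕1⊕1⊕1⊕1⊕0 = 1
Syndrome s8…s1 = 1101 → error at position 13.
Flip position 13: 010001100111110 → 010001100111010
Read data bits from positions 3,5,6,7,9,10,11,12,13,14,15: 00110111010

00110111010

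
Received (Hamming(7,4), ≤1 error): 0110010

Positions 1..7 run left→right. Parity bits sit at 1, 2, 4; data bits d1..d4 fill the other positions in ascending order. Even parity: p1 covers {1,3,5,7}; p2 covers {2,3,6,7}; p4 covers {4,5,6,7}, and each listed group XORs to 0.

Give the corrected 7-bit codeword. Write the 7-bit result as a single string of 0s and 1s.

s1 (pos 1,3,5,7): 0⊕1⊕0⊕0 = 1
s2 (pos 2,3,6,7): 1⊕1⊕1⊕0 = 1
s4 (pos 4,5,6,7): 0⊕0⊕1⊕0 = 1
Syndrome s4…s1 = 111 → error at position 7.
Flip position 7: 0110010 → 0110011

0110011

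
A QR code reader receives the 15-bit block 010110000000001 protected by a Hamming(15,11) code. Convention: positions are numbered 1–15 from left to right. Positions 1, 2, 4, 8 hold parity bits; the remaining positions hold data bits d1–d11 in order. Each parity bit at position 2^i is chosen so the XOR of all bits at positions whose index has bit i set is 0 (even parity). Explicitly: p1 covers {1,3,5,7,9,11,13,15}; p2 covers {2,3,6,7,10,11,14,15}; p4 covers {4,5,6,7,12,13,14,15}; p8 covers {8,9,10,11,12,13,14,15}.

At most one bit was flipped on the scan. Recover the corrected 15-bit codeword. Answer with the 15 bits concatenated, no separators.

010110000001001

s1 (pos 1,3,5,7,9,11,13,15): 0⊕0⊕1⊕0⊕0⊕0⊕0⊕1 = 0
s2 (pos 2,3,6,7,10,11,14,15): 1⊕0⊕0⊕0⊕0⊕0⊕0⊕1 = 0
s4 (pos 4,5,6,7,12,13,14,15): 1⊕1⊕0⊕0⊕0⊕0⊕0⊕1 = 1
s8 (pos 8,9,10,11,12,13,14,15): 0⊕0⊕0⊕0⊕0⊕0⊕0⊕1 = 1
Syndrome s8…s1 = 1100 → error at position 12.
Flip position 12: 010110000000001 → 010110000001001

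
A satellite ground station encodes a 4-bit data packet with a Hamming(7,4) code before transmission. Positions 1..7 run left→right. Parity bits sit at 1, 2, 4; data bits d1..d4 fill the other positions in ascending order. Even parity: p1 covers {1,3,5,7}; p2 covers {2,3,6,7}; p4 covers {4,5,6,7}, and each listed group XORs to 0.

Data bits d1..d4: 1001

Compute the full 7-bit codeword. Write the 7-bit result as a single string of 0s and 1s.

0011001

Place data at non-parity positions: p1 p2 1 p4 0 0 1
p1 (pos 1,3,5,7): XOR of data positions = 1⊕0⊕1 = 0
p2 (pos 2,3,6,7): XOR of data positions = 1⊕0⊕1 = 0
p4 (pos 4,5,6,7): XOR of data positions = 0⊕0⊕1 = 1
Codeword: 0011001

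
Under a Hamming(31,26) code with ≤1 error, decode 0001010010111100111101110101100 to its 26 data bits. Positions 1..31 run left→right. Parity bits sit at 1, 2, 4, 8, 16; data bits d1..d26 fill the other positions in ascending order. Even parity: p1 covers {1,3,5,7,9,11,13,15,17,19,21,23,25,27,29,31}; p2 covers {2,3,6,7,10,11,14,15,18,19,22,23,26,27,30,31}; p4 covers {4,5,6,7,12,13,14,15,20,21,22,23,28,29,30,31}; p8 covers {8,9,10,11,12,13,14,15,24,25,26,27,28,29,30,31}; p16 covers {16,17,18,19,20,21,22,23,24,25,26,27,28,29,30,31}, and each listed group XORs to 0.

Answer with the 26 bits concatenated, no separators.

00100011110111101110101100

s1 (pos 1,3,5,7,9,11,13,15,17,19,21,23,25,27,29,31): 0⊕0⊕0⊕0⊕1⊕1⊕1⊕0⊕1⊕1⊕0⊕1⊕0⊕0⊕1⊕0 = 1
s2 (pos 2,3,6,7,10,11,14,15,18,19,22,23,26,27,30,31): 0⊕0⊕1⊕0⊕0⊕1⊕1⊕0⊕1⊕1⊕1⊕1⊕1⊕0⊕0⊕0 = 0
s4 (pos 4,5,6,7,12,13,14,15,20,21,22,23,28,29,30,31): 1⊕0⊕1⊕0⊕1⊕1⊕1⊕0⊕1⊕0⊕1⊕1⊕1⊕1⊕0⊕0 = 0
s8 (pos 8,9,10,11,12,13,14,15,24,25,26,27,28,29,30,31): 0⊕1⊕0⊕1⊕1⊕1⊕1⊕0⊕1⊕0⊕1⊕0⊕1⊕1⊕0⊕0 = 1
s16 (pos 16,17,18,19,20,21,22,23,24,25,26,27,28,29,30,31): 0⊕1⊕1⊕1⊕1⊕0⊕1⊕1⊕1⊕0⊕1⊕0⊕1⊕1⊕0⊕0 = 0
Syndrome s16…s1 = 01001 → error at position 9.
Flip position 9: 0001010010111100111101110101100 → 0001010000111100111101110101100
Read data bits from positions 3,5,6,7,9,10,11,12,13,14,15,17,18,19,20,21,22,23,24,25,26,27,28,29,30,31: 00100011110111101110101100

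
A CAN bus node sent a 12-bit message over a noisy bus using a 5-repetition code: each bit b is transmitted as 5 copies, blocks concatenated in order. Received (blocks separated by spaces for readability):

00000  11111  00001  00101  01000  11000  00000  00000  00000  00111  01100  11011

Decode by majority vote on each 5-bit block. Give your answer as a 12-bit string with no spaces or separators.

Block 1 (00000): 0 ones → 0
Block 2 (11111): 5 ones → 1
Block 3 (00001): 1 one → 0
Block 4 (00101): 2 ones → 0
Block 5 (01000): 1 one → 0
Block 6 (11000): 2 ones → 0
Block 7 (00000): 0 ones → 0
Block 8 (00000): 0 ones → 0
Block 9 (00000): 0 ones → 0
Block 10 (00111): 3 ones → 1
Block 11 (01100): 2 ones → 0
Block 12 (11011): 4 ones → 1

010000000101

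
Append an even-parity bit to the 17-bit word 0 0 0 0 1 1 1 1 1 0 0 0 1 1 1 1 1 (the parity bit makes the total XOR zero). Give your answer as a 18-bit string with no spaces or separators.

000011111000111110

XOR of the 17 data bits: 0⊕0⊕0⊕0⊕1⊕1⊕1⊕1⊕1⊕0⊕0⊕0⊕1⊕1⊕1⊕1⊕1 = 0
Parity bit = 0 (so all 18 bits XOR to 0).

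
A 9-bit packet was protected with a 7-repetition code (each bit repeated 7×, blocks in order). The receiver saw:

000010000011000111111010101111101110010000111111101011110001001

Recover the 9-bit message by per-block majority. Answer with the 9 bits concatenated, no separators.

Block 1 (0000100): 1 one → 0
Block 2 (0001100): 2 ones → 0
Block 3 (0111111): 6 ones → 1
Block 4 (0101011): 4 ones → 1
Block 5 (1110111): 6 ones → 1
Block 6 (0010000): 1 one → 0
Block 7 (1111111): 7 ones → 1
Block 8 (0101111): 5 ones → 1
Block 9 (0001001): 2 ones → 0

001110110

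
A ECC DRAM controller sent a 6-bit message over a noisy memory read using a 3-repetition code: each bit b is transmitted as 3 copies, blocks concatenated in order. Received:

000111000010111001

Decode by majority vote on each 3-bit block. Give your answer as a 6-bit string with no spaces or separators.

Block 1 (000): 0 ones → 0
Block 2 (111): 3 ones → 1
Block 3 (000): 0 ones → 0
Block 4 (010): 1 one → 0
Block 5 (111): 3 ones → 1
Block 6 (001): 1 one → 0

010010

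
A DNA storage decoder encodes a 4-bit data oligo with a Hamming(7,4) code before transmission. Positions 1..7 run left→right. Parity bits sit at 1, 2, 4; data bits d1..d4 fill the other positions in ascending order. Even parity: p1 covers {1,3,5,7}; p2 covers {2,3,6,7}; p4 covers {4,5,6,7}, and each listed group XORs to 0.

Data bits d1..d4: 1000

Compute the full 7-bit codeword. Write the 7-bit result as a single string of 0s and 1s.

Place data at non-parity positions: p1 p2 1 p4 0 0 0
p1 (pos 1,3,5,7): XOR of data positions = 1⊕0⊕0 = 1
p2 (pos 2,3,6,7): XOR of data positions = 1⊕0⊕0 = 1
p4 (pos 4,5,6,7): XOR of data positions = 0⊕0⊕0 = 0
Codeword: 1110000

1110000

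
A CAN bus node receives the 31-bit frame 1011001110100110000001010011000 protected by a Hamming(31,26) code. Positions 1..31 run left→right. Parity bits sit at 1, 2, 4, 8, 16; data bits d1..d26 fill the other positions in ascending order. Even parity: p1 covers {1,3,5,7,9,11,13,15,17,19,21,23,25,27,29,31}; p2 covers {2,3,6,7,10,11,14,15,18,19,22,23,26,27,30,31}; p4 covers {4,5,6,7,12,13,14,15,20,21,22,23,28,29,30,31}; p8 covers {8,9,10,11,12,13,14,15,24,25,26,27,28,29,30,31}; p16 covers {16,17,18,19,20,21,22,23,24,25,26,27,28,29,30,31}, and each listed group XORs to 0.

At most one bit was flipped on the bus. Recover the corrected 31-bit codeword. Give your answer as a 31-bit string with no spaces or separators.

s1 (pos 1,3,5,7,9,11,13,15,17,19,21,23,25,27,29,31): 1⊕1⊕0⊕1⊕1⊕1⊕0⊕1⊕0⊕0⊕0⊕0⊕0⊕1⊕0⊕0 = 1
s2 (pos 2,3,6,7,10,11,14,15,18,19,22,23,26,27,30,31): 0⊕1⊕0⊕1⊕0⊕1⊕1⊕1⊕0⊕0⊕1⊕0⊕0⊕1⊕0⊕0 = 1
s4 (pos 4,5,6,7,12,13,14,15,20,21,22,23,28,29,30,31): 1⊕0⊕0⊕1⊕0⊕0⊕1⊕1⊕0⊕0⊕1⊕0⊕1⊕0⊕0⊕0 = 0
s8 (pos 8,9,10,11,12,13,14,15,24,25,26,27,28,29,30,31): 1⊕1⊕0⊕1⊕0⊕0⊕1⊕1⊕1⊕0⊕0⊕1⊕1⊕0⊕0⊕0 = 0
s16 (pos 16,17,18,19,20,21,22,23,24,25,26,27,28,29,30,31): 0⊕0⊕0⊕0⊕0⊕0⊕1⊕0⊕1⊕0⊕0⊕1⊕1⊕0⊕0⊕0 = 0
Syndrome s16…s1 = 00011 → error at position 3.
Flip position 3: 1011001110100110000001010011000 → 1001001110100110000001010011000

1001001110100110000001010011000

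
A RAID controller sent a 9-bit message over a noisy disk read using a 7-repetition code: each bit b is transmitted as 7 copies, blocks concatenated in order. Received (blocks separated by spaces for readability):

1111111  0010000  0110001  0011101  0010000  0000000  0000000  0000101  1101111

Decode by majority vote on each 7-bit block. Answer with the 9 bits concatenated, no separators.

Block 1 (1111111): 7 ones → 1
Block 2 (0010000): 1 one → 0
Block 3 (0110001): 3 ones → 0
Block 4 (0011101): 4 ones → 1
Block 5 (0010000): 1 one → 0
Block 6 (0000000): 0 ones → 0
Block 7 (0000000): 0 ones → 0
Block 8 (0000101): 2 ones → 0
Block 9 (1101111): 6 ones → 1

100100001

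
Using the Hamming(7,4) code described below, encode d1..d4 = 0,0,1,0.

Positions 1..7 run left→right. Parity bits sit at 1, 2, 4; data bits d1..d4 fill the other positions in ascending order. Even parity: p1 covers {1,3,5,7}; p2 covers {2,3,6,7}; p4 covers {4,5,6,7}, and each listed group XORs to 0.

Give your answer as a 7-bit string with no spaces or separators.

Place data at non-parity positions: p1 p2 0 p4 0 1 0
p1 (pos 1,3,5,7): XOR of data positions = 0⊕0⊕0 = 0
p2 (pos 2,3,6,7): XOR of data positions = 0⊕1⊕0 = 1
p4 (pos 4,5,6,7): XOR of data positions = 0⊕1⊕0 = 1
Codeword: 0101010

0101010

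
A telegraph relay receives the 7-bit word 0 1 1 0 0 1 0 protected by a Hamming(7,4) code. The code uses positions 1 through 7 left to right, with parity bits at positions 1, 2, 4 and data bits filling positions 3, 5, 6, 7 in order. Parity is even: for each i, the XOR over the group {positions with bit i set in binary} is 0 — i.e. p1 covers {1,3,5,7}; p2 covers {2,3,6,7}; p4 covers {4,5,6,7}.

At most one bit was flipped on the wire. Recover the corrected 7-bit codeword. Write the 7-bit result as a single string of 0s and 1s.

s1 (pos 1,3,5,7): 0⊕1⊕0⊕0 = 1
s2 (pos 2,3,6,7): 1⊕1⊕1⊕0 = 1
s4 (pos 4,5,6,7): 0⊕0⊕1⊕0 = 1
Syndrome s4…s1 = 111 → error at position 7.
Flip position 7: 0110010 → 0110011

0110011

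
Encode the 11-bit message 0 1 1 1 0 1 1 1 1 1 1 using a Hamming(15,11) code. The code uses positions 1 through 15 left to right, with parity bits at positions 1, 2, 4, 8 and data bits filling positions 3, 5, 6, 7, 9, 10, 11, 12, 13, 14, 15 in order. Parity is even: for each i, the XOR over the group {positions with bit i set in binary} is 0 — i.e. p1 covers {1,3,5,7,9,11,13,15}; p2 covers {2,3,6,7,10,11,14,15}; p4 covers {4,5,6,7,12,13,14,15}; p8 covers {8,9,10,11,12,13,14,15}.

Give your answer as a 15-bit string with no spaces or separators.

100111100111111

Place data at non-parity positions: p1 p2 0 p4 1 1 1 p8 0 1 1 1 1 1 1
p1 (pos 1,3,5,7,9,11,13,15): XOR of data positions = 0⊕1⊕1⊕0⊕1⊕1⊕1 = 1
p2 (pos 2,3,6,7,10,11,14,15): XOR of data positions = 0⊕1⊕1⊕1⊕1⊕1⊕1 = 0
p4 (pos 4,5,6,7,12,13,14,15): XOR of data positions = 1⊕1⊕1⊕1⊕1⊕1⊕1 = 1
p8 (pos 8,9,10,11,12,13,14,15): XOR of data positions = 0⊕1⊕1⊕1⊕1⊕1⊕1 = 0
Codeword: 100111100111111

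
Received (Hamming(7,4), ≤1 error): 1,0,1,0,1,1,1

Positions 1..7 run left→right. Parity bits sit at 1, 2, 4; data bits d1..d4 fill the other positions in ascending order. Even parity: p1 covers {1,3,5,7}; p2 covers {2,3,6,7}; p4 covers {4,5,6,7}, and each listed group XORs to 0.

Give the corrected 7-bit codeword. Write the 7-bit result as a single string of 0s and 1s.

s1 (pos 1,3,5,7): 1⊕1⊕1⊕1 = 0
s2 (pos 2,3,6,7): 0⊕1⊕1⊕1 = 1
s4 (pos 4,5,6,7): 0⊕1⊕1⊕1 = 1
Syndrome s4…s1 = 110 → error at position 6.
Flip position 6: 1010111 → 1010101

1010101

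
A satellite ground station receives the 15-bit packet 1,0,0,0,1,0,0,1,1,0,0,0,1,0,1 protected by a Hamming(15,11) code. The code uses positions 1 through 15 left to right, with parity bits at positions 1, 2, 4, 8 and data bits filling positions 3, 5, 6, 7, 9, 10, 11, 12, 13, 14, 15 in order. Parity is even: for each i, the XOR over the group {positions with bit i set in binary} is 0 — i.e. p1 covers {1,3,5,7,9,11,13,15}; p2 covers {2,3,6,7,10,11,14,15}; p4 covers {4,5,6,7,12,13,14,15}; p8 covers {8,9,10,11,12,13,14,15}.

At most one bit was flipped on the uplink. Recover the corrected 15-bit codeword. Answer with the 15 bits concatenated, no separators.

s1 (pos 1,3,5,7,9,11,13,15): 1⊕0⊕1⊕0⊕1⊕0⊕1⊕1 = 1
s2 (pos 2,3,6,7,10,11,14,15): 0⊕0⊕0⊕0⊕0⊕0⊕0⊕1 = 1
s4 (pos 4,5,6,7,12,13,14,15): 0⊕1⊕0⊕0⊕0⊕1⊕0⊕1 = 1
s8 (pos 8,9,10,11,12,13,14,15): 1⊕1⊕0⊕0⊕0⊕1⊕0⊕1 = 0
Syndrome s8…s1 = 0111 → error at position 7.
Flip position 7: 100010011000101 → 100010111000101

100010111000101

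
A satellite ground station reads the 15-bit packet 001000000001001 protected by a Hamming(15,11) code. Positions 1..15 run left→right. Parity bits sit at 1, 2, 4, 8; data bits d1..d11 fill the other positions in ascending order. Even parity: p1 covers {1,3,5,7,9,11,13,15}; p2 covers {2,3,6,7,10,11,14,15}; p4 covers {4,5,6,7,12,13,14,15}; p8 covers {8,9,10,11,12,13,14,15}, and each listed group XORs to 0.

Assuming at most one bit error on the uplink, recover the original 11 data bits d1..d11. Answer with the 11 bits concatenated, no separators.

s1 (pos 1,3,5,7,9,11,13,15): 0⊕1⊕0⊕0⊕0⊕0⊕0⊕1 = 0
s2 (pos 2,3,6,7,10,11,14,15): 0⊕1⊕0⊕0⊕0⊕0⊕0⊕1 = 0
s4 (pos 4,5,6,7,12,13,14,15): 0⊕0⊕0⊕0⊕1⊕0⊕0⊕1 = 0
s8 (pos 8,9,10,11,12,13,14,15): 0⊕0⊕0⊕0⊕1⊕0⊕0⊕1 = 0
Syndrome s8…s1 = 0000 → no error.
Read data bits from positions 3,5,6,7,9,10,11,12,13,14,15: 10000001001

10000001001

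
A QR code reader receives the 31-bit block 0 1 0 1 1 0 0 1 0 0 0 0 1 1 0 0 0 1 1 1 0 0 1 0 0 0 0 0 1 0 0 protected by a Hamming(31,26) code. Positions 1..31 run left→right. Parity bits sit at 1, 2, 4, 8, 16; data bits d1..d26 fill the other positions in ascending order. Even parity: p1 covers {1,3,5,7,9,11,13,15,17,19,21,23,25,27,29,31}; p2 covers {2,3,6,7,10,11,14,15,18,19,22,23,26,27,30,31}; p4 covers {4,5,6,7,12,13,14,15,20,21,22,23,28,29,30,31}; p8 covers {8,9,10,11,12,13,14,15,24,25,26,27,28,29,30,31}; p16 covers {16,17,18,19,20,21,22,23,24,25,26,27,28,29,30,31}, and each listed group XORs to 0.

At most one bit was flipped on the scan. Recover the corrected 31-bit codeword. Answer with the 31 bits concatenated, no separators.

0101100100001100011100000000100

s1 (pos 1,3,5,7,9,11,13,15,17,19,21,23,25,27,29,31): 0⊕0⊕1⊕0⊕0⊕0⊕1⊕0⊕0⊕1⊕0⊕1⊕0⊕0⊕1⊕0 = 1
s2 (pos 2,3,6,7,10,11,14,15,18,19,22,23,26,27,30,31): 1⊕0⊕0⊕0⊕0⊕0⊕1⊕0⊕1⊕1⊕0⊕1⊕0⊕0⊕0⊕0 = 1
s4 (pos 4,5,6,7,12,13,14,15,20,21,22,23,28,29,30,31): 1⊕1⊕0⊕0⊕0⊕1⊕1⊕0⊕1⊕0⊕0⊕1⊕0⊕1⊕0⊕0 = 1
s8 (pos 8,9,10,11,12,13,14,15,24,25,26,27,28,29,30,31): 1⊕0⊕0⊕0⊕0⊕1⊕1⊕0⊕0⊕0⊕0⊕0⊕0⊕1⊕0⊕0 = 0
s16 (pos 16,17,18,19,20,21,22,23,24,25,26,27,28,29,30,31): 0⊕0⊕1⊕1⊕1⊕0⊕0⊕1⊕0⊕0⊕0⊕0⊕0⊕1⊕0⊕0 = 1
Syndrome s16…s1 = 10111 → error at position 23.
Flip position 23: 0101100100001100011100100000100 → 0101100100001100011100000000100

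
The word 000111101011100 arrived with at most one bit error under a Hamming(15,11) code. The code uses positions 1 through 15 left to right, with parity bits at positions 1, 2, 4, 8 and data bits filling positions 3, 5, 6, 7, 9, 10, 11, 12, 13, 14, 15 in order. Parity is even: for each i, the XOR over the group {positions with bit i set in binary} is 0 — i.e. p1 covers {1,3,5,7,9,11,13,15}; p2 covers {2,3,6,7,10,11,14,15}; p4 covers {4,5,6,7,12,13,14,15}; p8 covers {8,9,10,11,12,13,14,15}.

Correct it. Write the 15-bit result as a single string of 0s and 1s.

s1 (pos 1,3,5,7,9,11,13,15): 0⊕0⊕1⊕1⊕1⊕1⊕1⊕0 = 1
s2 (pos 2,3,6,7,10,11,14,15): 0⊕0⊕1⊕1⊕0⊕1⊕0⊕0 = 1
s4 (pos 4,5,6,7,12,13,14,15): 1⊕1⊕1⊕1⊕1⊕1⊕0⊕0 = 0
s8 (pos 8,9,10,11,12,13,14,15): 0⊕1⊕0⊕1⊕1⊕1⊕0⊕0 = 0
Syndrome s8…s1 = 0011 → error at position 3.
Flip position 3: 000111101011100 → 001111101011100

001111101011100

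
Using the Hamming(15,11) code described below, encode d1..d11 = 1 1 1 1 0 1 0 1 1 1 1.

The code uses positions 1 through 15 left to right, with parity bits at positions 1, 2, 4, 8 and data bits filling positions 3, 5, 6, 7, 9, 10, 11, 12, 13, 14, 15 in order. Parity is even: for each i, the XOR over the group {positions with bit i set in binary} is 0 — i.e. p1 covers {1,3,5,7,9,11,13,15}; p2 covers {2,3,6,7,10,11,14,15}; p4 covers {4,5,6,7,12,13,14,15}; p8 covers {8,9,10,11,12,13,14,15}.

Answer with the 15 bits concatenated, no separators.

Place data at non-parity positions: p1 p2 1 p4 1 1 1 p8 0 1 0 1 1 1 1
p1 (pos 1,3,5,7,9,11,13,15): XOR of data positions = 1⊕1⊕1⊕0⊕0⊕1⊕1 = 1
p2 (pos 2,3,6,7,10,11,14,15): XOR of data positions = 1⊕1⊕1⊕1⊕0⊕1⊕1 = 0
p4 (pos 4,5,6,7,12,13,14,15): XOR of data positions = 1⊕1⊕1⊕1⊕1⊕1⊕1 = 1
p8 (pos 8,9,10,11,12,13,14,15): XOR of data positions = 0⊕1⊕0⊕1⊕1⊕1⊕1 = 1
Codeword: 101111110101111

101111110101111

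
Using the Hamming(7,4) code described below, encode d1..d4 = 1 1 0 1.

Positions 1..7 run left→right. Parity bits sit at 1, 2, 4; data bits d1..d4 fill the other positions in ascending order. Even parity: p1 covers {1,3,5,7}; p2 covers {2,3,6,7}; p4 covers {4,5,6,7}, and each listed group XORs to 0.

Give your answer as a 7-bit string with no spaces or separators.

Place data at non-parity positions: p1 p2 1 p4 1 0 1
p1 (pos 1,3,5,7): XOR of data positions = 1⊕1⊕1 = 1
p2 (pos 2,3,6,7): XOR of data positions = 1⊕0⊕1 = 0
p4 (pos 4,5,6,7): XOR of data positions = 1⊕0⊕1 = 0
Codeword: 1010101

1010101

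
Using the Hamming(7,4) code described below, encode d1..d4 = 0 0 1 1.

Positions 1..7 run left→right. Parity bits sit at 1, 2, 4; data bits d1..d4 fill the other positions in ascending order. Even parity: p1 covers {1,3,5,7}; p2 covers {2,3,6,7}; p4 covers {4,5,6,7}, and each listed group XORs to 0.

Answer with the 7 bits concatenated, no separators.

Place data at non-parity positions: p1 p2 0 p4 0 1 1
p1 (pos 1,3,5,7): XOR of data positions = 0⊕0⊕1 = 1
p2 (pos 2,3,6,7): XOR of data positions = 0⊕1⊕1 = 0
p4 (pos 4,5,6,7): XOR of data positions = 0⊕1⊕1 = 0
Codeword: 1000011

1000011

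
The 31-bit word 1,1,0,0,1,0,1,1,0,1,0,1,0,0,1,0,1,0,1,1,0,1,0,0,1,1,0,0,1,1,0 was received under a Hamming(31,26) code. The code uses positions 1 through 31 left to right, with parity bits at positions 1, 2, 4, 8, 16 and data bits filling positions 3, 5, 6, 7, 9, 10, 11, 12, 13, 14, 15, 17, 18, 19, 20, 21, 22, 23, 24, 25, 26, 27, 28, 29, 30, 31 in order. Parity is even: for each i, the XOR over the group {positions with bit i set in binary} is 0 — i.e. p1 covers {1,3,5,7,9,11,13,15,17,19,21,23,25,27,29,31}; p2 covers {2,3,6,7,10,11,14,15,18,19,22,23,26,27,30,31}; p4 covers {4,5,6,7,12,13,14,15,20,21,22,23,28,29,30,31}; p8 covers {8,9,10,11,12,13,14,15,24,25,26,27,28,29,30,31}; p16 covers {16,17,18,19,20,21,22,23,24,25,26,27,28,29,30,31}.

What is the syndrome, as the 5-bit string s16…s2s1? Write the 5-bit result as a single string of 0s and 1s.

s1 (pos 1,3,5,7,9,11,13,15,17,19,21,23,25,27,29,31): 1⊕0⊕1⊕1⊕0⊕0⊕0⊕1⊕1⊕1⊕0⊕0⊕1⊕0⊕1⊕0 = 0
s2 (pos 2,3,6,7,10,11,14,15,18,19,22,23,26,27,30,31): 1⊕0⊕0⊕1⊕1⊕0⊕0⊕1⊕0⊕1⊕1⊕0⊕1⊕0⊕1⊕0 = 0
s4 (pos 4,5,6,7,12,13,14,15,20,21,22,23,28,29,30,31): 0⊕1⊕0⊕1⊕1⊕0⊕0⊕1⊕1⊕0⊕1⊕0⊕0⊕1⊕1⊕0 = 0
s8 (pos 8,9,10,11,12,13,14,15,24,25,26,27,28,29,30,31): 1⊕0⊕1⊕0⊕1⊕0⊕0⊕1⊕0⊕1⊕1⊕0⊕0⊕1⊕1⊕0 = 0
s16 (pos 16,17,18,19,20,21,22,23,24,25,26,27,28,29,30,31): 0⊕1⊕0⊕1⊕1⊕0⊕1⊕0⊕0⊕1⊕1⊕0⊕0⊕1⊕1⊕0 = 0
Syndrome s16…s1 = 00000 → no error.

00000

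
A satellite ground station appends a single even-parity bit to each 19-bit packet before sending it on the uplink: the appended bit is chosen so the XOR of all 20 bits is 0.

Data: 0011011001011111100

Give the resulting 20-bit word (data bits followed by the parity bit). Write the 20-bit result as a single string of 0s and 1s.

XOR of the 19 data bits: 0⊕0⊕1⊕1⊕0⊕1⊕1⊕0⊕0⊕1⊕0⊕1⊕1⊕1⊕1⊕1⊕1⊕0⊕0 = 1
Parity bit = 1 (so all 20 bits XOR to 0).

00110110010111111001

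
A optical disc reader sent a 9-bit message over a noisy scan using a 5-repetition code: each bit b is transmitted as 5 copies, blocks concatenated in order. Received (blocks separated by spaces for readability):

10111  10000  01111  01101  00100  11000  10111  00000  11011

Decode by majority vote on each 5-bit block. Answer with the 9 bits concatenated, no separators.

Block 1 (10111): 4 ones → 1
Block 2 (10000): 1 one → 0
Block 3 (01111): 4 ones → 1
Block 4 (01101): 3 ones → 1
Block 5 (00100): 1 one → 0
Block 6 (11000): 2 ones → 0
Block 7 (10111): 4 ones → 1
Block 8 (00000): 0 ones → 0
Block 9 (11011): 4 ones → 1

101100101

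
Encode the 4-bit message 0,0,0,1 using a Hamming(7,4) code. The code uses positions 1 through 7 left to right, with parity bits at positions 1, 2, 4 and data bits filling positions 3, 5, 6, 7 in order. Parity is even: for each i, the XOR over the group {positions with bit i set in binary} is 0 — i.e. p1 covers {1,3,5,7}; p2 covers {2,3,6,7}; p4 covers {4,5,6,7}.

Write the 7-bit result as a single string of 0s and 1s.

1101001

Place data at non-parity positions: p1 p2 0 p4 0 0 1
p1 (pos 1,3,5,7): XOR of data positions = 0⊕0⊕1 = 1
p2 (pos 2,3,6,7): XOR of data positions = 0⊕0⊕1 = 1
p4 (pos 4,5,6,7): XOR of data positions = 0⊕0⊕1 = 1
Codeword: 1101001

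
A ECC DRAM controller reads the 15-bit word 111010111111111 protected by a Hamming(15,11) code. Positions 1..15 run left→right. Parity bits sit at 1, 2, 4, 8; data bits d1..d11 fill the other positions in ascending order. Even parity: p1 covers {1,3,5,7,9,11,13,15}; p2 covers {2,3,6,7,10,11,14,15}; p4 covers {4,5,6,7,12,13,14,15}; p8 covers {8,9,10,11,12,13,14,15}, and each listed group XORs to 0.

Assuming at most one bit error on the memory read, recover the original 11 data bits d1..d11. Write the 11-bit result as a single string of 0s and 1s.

11011111111

s1 (pos 1,3,5,7,9,11,13,15): 1⊕1⊕1⊕1⊕1⊕1⊕1⊕1 = 0
s2 (pos 2,3,6,7,10,11,14,15): 1⊕1⊕0⊕1⊕1⊕1⊕1⊕1 = 1
s4 (pos 4,5,6,7,12,13,14,15): 0⊕1⊕0⊕1⊕1⊕1⊕1⊕1 = 0
s8 (pos 8,9,10,11,12,13,14,15): 1⊕1⊕1⊕1⊕1⊕1⊕1⊕1 = 0
Syndrome s8…s1 = 0010 → error at position 2.
Flip position 2: 111010111111111 → 101010111111111
Read data bits from positions 3,5,6,7,9,10,11,12,13,14,15: 11011111111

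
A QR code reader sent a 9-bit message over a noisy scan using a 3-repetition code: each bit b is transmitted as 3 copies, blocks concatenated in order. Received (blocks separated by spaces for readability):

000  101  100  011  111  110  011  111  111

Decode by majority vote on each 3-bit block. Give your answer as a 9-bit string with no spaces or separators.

Block 1 (000): 0 ones → 0
Block 2 (101): 2 ones → 1
Block 3 (100): 1 one → 0
Block 4 (011): 2 ones → 1
Block 5 (111): 3 ones → 1
Block 6 (110): 2 ones → 1
Block 7 (011): 2 ones → 1
Block 8 (111): 3 ones → 1
Block 9 (111): 3 ones → 1

010111111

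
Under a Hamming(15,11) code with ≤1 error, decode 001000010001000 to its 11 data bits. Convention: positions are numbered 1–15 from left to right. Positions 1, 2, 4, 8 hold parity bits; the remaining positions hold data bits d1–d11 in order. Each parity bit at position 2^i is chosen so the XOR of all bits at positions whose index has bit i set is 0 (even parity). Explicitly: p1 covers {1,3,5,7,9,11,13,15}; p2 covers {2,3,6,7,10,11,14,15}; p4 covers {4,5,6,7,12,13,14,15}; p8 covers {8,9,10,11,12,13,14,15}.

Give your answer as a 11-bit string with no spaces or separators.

10010001000

s1 (pos 1,3,5,7,9,11,13,15): 0⊕1⊕0⊕0⊕0⊕0⊕0⊕0 = 1
s2 (pos 2,3,6,7,10,11,14,15): 0⊕1⊕0⊕0⊕0⊕0⊕0⊕0 = 1
s4 (pos 4,5,6,7,12,13,14,15): 0⊕0⊕0⊕0⊕1⊕0⊕0⊕0 = 1
s8 (pos 8,9,10,11,12,13,14,15): 1⊕0⊕0⊕0⊕1⊕0⊕0⊕0 = 0
Syndrome s8…s1 = 0111 → error at position 7.
Flip position 7: 001000010001000 → 001000110001000
Read data bits from positions 3,5,6,7,9,10,11,12,13,14,15: 10010001000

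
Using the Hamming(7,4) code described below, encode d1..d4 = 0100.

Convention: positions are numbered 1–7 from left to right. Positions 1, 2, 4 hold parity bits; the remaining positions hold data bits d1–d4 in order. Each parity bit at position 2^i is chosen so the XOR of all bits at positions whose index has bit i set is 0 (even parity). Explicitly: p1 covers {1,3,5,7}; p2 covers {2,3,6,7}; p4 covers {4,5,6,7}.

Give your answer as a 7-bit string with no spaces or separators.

1001100

Place data at non-parity positions: p1 p2 0 p4 1 0 0
p1 (pos 1,3,5,7): XOR of data positions = 0⊕1⊕0 = 1
p2 (pos 2,3,6,7): XOR of data positions = 0⊕0⊕0 = 0
p4 (pos 4,5,6,7): XOR of data positions = 1⊕0⊕0 = 1
Codeword: 1001100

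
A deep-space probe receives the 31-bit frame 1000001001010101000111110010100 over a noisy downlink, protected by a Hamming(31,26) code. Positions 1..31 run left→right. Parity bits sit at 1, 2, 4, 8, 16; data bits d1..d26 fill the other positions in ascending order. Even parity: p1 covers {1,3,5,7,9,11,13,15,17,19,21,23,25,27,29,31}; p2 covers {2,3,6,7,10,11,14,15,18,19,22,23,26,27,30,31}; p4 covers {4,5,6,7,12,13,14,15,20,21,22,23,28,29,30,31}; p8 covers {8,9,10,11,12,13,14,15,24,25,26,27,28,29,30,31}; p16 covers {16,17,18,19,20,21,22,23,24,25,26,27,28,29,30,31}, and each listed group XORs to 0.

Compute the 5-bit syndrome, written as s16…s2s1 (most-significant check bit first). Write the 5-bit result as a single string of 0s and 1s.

s1 (pos 1,3,5,7,9,11,13,15,17,19,21,23,25,27,29,31): 1⊕0⊕0⊕1⊕0⊕0⊕0⊕0⊕0⊕0⊕1⊕1⊕0⊕1⊕1⊕0 = 0
s2 (pos 2,3,6,7,10,11,14,15,18,19,22,23,26,27,30,31): 0⊕0⊕0⊕1⊕1⊕0⊕1⊕0⊕0⊕0⊕1⊕1⊕0⊕1⊕0⊕0 = 0
s4 (pos 4,5,6,7,12,13,14,15,20,21,22,23,28,29,30,31): 0⊕0⊕0⊕1⊕1⊕0⊕1⊕0⊕1⊕1⊕1⊕1⊕0⊕1⊕0⊕0 = 0
s8 (pos 8,9,10,11,12,13,14,15,24,25,26,27,28,29,30,31): 0⊕0⊕1⊕0⊕1⊕0⊕1⊕0⊕1⊕0⊕0⊕1⊕0⊕1⊕0⊕0 = 0
s16 (pos 16,17,18,19,20,21,22,23,24,25,26,27,28,29,30,31): 1⊕0⊕0⊕0⊕1⊕1⊕1⊕1⊕1⊕0⊕0⊕1⊕0⊕1⊕0⊕0 = 0
Syndrome s16…s1 = 00000 → no error.

00000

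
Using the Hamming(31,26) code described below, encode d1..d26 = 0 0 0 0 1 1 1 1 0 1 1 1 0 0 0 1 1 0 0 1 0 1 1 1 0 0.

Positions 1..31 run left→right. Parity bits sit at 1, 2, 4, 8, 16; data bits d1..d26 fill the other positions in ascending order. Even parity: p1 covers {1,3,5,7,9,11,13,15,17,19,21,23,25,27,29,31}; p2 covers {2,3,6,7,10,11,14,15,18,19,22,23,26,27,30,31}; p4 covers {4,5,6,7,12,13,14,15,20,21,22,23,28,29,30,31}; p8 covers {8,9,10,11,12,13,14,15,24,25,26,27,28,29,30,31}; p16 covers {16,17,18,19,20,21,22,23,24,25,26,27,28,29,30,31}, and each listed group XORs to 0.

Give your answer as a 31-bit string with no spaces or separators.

Place data at non-parity positions: p1 p2 0 p4 0 0 0 p8 1 1 1 1 0 1 1 p16 1 0 0 0 1 1 0 0 1 0 1 1 1 0 0
p1 (pos 1,3,5,7,9,11,13,15,17,19,21,23,25,27,29,31): XOR of data positions = 0⊕0⊕0⊕1⊕1⊕0⊕1⊕1⊕0⊕1⊕0⊕1⊕1⊕1⊕0 = 0
p2 (pos 2,3,6,7,10,11,14,15,18,19,22,23,26,27,30,31): XOR of data positions = 0⊕0⊕0⊕1⊕1⊕1⊕1⊕0⊕0⊕1⊕0⊕0⊕1⊕0⊕0 = 0
p4 (pos 4,5,6,7,12,13,14,15,20,21,22,23,28,29,30,31): XOR of data positions = 0⊕0⊕0⊕1⊕0⊕1⊕1⊕0⊕1⊕1⊕0⊕1⊕1⊕0⊕0 = 1
p8 (pos 8,9,10,11,12,13,14,15,24,25,26,27,28,29,30,31): XOR of data positions = 1⊕1⊕1⊕1⊕0⊕1⊕1⊕0⊕1⊕0⊕1⊕1⊕1⊕0⊕0 = 0
p16 (pos 16,17,18,19,20,21,22,23,24,25,26,27,28,29,30,31): XOR of data positions = 1⊕0⊕0⊕0⊕1⊕1⊕0⊕0⊕1⊕0⊕1⊕1⊕1⊕0⊕0 = 1
Codeword: 0001000011110111100011001011100

0001000011110111100011001011100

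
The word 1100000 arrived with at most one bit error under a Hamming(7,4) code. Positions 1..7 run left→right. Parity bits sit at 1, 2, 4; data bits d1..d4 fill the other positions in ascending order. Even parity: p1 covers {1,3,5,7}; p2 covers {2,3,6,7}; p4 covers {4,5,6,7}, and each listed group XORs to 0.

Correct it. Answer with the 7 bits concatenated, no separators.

s1 (pos 1,3,5,7): 1⊕0⊕0⊕0 = 1
s2 (pos 2,3,6,7): 1⊕0⊕0⊕0 = 1
s4 (pos 4,5,6,7): 0⊕0⊕0⊕0 = 0
Syndrome s4…s1 = 011 → error at position 3.
Flip position 3: 1100000 → 1110000

1110000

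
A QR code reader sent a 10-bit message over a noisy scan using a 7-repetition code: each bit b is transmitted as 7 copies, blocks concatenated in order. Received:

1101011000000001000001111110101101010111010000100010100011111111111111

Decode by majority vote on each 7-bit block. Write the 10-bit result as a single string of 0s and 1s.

Block 1 (1101011): 5 ones → 1
Block 2 (0000000): 0 ones → 0
Block 3 (0100000): 1 one → 0
Block 4 (1111110): 6 ones → 1
Block 5 (1011010): 4 ones → 1
Block 6 (1011101): 5 ones → 1
Block 7 (0000100): 1 one → 0
Block 8 (0101000): 2 ones → 0
Block 9 (1111111): 7 ones → 1
Block 10 (1111111): 7 ones → 1

1001110011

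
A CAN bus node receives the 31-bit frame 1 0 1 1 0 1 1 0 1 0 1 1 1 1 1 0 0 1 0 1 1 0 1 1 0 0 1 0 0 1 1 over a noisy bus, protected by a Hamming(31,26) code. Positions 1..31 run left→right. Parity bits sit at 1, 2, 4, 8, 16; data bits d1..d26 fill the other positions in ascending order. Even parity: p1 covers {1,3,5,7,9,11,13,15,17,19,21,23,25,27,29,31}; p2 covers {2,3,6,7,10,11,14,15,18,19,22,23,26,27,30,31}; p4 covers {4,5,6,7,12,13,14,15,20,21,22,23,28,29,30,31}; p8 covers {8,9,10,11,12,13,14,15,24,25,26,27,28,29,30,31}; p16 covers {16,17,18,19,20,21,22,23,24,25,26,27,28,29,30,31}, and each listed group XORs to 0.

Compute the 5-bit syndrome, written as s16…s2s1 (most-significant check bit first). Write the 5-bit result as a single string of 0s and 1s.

00011

s1 (pos 1,3,5,7,9,11,13,15,17,19,21,23,25,27,29,31): 1⊕1⊕0⊕1⊕1⊕1⊕1⊕1⊕0⊕0⊕1⊕1⊕0⊕1⊕0⊕1 = 1
s2 (pos 2,3,6,7,10,11,14,15,18,19,22,23,26,27,30,31): 0⊕1⊕1⊕1⊕0⊕1⊕1⊕1⊕1⊕0⊕0⊕1⊕0⊕1⊕1⊕1 = 1
s4 (pos 4,5,6,7,12,13,14,15,20,21,22,23,28,29,30,31): 1⊕0⊕1⊕1⊕1⊕1⊕1⊕1⊕1⊕1⊕0⊕1⊕0⊕0⊕1⊕1 = 0
s8 (pos 8,9,10,11,12,13,14,15,24,25,26,27,28,29,30,31): 0⊕1⊕0⊕1⊕1⊕1⊕1⊕1⊕1⊕0⊕0⊕1⊕0⊕0⊕1⊕1 = 0
s16 (pos 16,17,18,19,20,21,22,23,24,25,26,27,28,29,30,31): 0⊕0⊕1⊕0⊕1⊕1⊕0⊕1⊕1⊕0⊕0⊕1⊕0⊕0⊕1⊕1 = 0
Syndrome s16…s1 = 00011 → error at position 3.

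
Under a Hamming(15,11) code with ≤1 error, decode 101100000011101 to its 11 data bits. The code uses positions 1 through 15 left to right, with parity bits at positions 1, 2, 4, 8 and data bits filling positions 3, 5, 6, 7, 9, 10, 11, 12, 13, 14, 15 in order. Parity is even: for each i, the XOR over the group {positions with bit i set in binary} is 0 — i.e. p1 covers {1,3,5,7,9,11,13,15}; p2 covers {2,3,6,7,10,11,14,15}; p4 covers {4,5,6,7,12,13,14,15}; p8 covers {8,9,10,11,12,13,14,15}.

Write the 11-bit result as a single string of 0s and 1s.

s1 (pos 1,3,5,7,9,11,13,15): 1⊕1⊕0⊕0⊕0⊕1⊕1⊕1 = 1
s2 (pos 2,3,6,7,10,11,14,15): 0⊕1⊕0⊕0⊕0⊕1⊕0⊕1 = 1
s4 (pos 4,5,6,7,12,13,14,15): 1⊕0⊕0⊕0⊕1⊕1⊕0⊕1 = 0
s8 (pos 8,9,10,11,12,13,14,15): 0⊕0⊕0⊕1⊕1⊕1⊕0⊕1 = 0
Syndrome s8…s1 = 0011 → error at position 3.
Flip position 3: 101100000011101 → 100100000011101
Read data bits from positions 3,5,6,7,9,10,11,12,13,14,15: 00000011101

00000011101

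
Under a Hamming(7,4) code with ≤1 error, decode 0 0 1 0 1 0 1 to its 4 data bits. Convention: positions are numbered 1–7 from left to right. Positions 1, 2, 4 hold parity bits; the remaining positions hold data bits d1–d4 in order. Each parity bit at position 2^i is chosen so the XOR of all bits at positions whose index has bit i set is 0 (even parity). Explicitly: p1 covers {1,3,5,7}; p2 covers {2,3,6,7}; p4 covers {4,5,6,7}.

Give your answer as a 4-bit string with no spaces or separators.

1101

s1 (pos 1,3,5,7): 0⊕1⊕1⊕1 = 1
s2 (pos 2,3,6,7): 0⊕1⊕0⊕1 = 0
s4 (pos 4,5,6,7): 0⊕1⊕0⊕1 = 0
Syndrome s4…s1 = 001 → error at position 1.
Flip position 1: 0010101 → 1010101
Read data bits from positions 3,5,6,7: 1101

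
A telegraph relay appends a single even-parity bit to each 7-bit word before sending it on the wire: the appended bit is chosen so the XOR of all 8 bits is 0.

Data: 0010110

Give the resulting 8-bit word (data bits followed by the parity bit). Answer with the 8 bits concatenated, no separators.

00101101

XOR of the 7 data bits: 0⊕0⊕1⊕0⊕1⊕1⊕0 = 1
Parity bit = 1 (so all 8 bits XOR to 0).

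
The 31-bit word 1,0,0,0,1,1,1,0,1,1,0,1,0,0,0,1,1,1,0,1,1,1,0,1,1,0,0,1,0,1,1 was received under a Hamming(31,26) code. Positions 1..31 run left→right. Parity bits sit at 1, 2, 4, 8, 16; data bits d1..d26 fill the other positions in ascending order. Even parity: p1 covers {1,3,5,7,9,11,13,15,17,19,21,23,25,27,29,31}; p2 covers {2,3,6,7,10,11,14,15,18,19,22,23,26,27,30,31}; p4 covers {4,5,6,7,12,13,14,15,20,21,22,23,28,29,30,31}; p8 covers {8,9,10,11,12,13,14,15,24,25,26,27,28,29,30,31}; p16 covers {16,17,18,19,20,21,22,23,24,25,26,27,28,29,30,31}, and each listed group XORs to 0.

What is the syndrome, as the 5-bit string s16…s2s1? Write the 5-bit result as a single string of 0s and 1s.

s1 (pos 1,3,5,7,9,11,13,15,17,19,21,23,25,27,29,31): 1⊕0⊕1⊕1⊕1⊕0⊕0⊕0⊕1⊕0⊕1⊕0⊕1⊕0⊕0⊕1 = 0
s2 (pos 2,3,6,7,10,11,14,15,18,19,22,23,26,27,30,31): 0⊕0⊕1⊕1⊕1⊕0⊕0⊕0⊕1⊕0⊕1⊕0⊕0⊕0⊕1⊕1 = 1
s4 (pos 4,5,6,7,12,13,14,15,20,21,22,23,28,29,30,31): 0⊕1⊕1⊕1⊕1⊕0⊕0⊕0⊕1⊕1⊕1⊕0⊕1⊕0⊕1⊕1 = 0
s8 (pos 8,9,10,11,12,13,14,15,24,25,26,27,28,29,30,31): 0⊕1⊕1⊕0⊕1⊕0⊕0⊕0⊕1⊕1⊕0⊕0⊕1⊕0⊕1⊕1 = 0
s16 (pos 16,17,18,19,20,21,22,23,24,25,26,27,28,29,30,31): 1⊕1⊕1⊕0⊕1⊕1⊕1⊕0⊕1⊕1⊕0⊕0⊕1⊕0⊕1⊕1 = 1
Syndrome s16…s1 = 10010 → error at position 18.

10010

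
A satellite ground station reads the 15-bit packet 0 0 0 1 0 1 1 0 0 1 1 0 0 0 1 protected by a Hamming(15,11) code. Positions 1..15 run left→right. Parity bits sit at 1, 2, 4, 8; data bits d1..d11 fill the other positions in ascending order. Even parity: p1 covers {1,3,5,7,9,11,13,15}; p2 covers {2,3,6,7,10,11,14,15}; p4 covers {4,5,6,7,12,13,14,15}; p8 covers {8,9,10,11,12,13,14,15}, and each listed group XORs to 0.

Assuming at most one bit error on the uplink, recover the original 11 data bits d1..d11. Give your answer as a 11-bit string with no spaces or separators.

s1 (pos 1,3,5,7,9,11,13,15): 0⊕0⊕0⊕1⊕0⊕1⊕0⊕1 = 1
s2 (pos 2,3,6,7,10,11,14,15): 0⊕0⊕1⊕1⊕1⊕1⊕0⊕1 = 1
s4 (pos 4,5,6,7,12,13,14,15): 1⊕0⊕1⊕1⊕0⊕0⊕0⊕1 = 0
s8 (pos 8,9,10,11,12,13,14,15): 0⊕0⊕1⊕1⊕0⊕0⊕0⊕1 = 1
Syndrome s8…s1 = 1011 → error at position 11.
Flip position 11: 000101100110001 → 000101100100001
Read data bits from positions 3,5,6,7,9,10,11,12,13,14,15: 00110100001

00110100001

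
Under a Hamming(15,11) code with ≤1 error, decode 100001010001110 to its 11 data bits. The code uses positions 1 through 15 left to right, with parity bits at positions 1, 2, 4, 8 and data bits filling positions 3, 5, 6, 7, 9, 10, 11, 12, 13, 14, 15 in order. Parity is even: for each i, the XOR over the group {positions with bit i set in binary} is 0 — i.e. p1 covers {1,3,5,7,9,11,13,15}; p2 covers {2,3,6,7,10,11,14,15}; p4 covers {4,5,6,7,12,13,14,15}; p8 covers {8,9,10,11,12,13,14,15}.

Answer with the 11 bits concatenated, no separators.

s1 (pos 1,3,5,7,9,11,13,15): 1⊕0⊕0⊕0⊕0⊕0⊕1⊕0 = 0
s2 (pos 2,3,6,7,10,11,14,15): 0⊕0⊕1⊕0⊕0⊕0⊕1⊕0 = 0
s4 (pos 4,5,6,7,12,13,14,15): 0⊕0⊕1⊕0⊕1⊕1⊕1⊕0 = 0
s8 (pos 8,9,10,11,12,13,14,15): 1⊕0⊕0⊕0⊕1⊕1⊕1⊕0 = 0
Syndrome s8…s1 = 0000 → no error.
Read data bits from positions 3,5,6,7,9,10,11,12,13,14,15: 00100001110

00100001110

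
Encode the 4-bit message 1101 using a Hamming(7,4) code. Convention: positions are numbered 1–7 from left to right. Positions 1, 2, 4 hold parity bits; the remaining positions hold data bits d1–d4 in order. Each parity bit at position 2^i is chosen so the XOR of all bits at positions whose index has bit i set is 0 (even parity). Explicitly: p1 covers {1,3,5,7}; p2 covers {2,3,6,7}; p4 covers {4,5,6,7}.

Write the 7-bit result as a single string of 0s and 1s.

Place data at non-parity positions: p1 p2 1 p4 1 0 1
p1 (pos 1,3,5,7): XOR of data positions = 1⊕1⊕1 = 1
p2 (pos 2,3,6,7): XOR of data positions = 1⊕0⊕1 = 0
p4 (pos 4,5,6,7): XOR of data positions = 1⊕0⊕1 = 0
Codeword: 1010101

1010101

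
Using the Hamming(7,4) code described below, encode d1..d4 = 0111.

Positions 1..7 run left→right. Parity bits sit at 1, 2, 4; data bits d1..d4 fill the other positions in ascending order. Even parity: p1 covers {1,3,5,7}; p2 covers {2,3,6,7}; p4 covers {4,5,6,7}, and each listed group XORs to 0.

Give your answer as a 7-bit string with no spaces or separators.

0001111

Place data at non-parity positions: p1 p2 0 p4 1 1 1
p1 (pos 1,3,5,7): XOR of data positions = 0⊕1⊕1 = 0
p2 (pos 2,3,6,7): XOR of data positions = 0⊕1⊕1 = 0
p4 (pos 4,5,6,7): XOR of data positions = 1⊕1⊕1 = 1
Codeword: 0001111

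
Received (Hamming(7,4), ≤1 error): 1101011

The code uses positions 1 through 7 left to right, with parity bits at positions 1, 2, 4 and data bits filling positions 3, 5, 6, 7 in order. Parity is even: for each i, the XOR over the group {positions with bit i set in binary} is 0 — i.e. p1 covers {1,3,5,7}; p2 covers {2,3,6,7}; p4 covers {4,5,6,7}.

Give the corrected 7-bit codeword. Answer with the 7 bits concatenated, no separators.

s1 (pos 1,3,5,7): 1⊕0⊕0⊕1 = 0
s2 (pos 2,3,6,7): 1⊕0⊕1⊕1 = 1
s4 (pos 4,5,6,7): 1⊕0⊕1⊕1 = 1
Syndrome s4…s1 = 110 → error at position 6.
Flip position 6: 1101011 → 1101001

1101001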